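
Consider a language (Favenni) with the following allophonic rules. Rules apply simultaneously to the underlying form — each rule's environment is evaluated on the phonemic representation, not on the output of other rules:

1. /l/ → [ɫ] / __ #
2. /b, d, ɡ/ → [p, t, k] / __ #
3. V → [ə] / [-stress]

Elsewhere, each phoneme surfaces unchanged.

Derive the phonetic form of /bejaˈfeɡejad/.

/b/ — word-initial; rule 2 does not apply here → [b].
/e/ meets the environment for rule 3 (in an unstressed syllable) → [ə].
/j/ (between /e/ and /a/): no rule targets it → [j].
Rule 3 applies to /a/ (between /j/ and /f/: in an unstressed syllable) → [ə].
/f/ (between /a/ and /e/) is unaffected → [f].
/e/ — between /f/ and /ɡ/; rule 3 does not apply here → [e].
/ɡ/ (between /e/ and /e/) fails the environment for rule 2, so it stays [ɡ].
/e/ (between /ɡ/ and /j/): in an unstressed syllable, so rule 3 applies → [ə].
/j/ — not in any rule's target class → [j].
/a/ (between /j/ and /d/) occurs in an unstressed syllable → [ə] by rule 3.
/d/ meets the environment for rule 2 (word-finally) → [t].

[bəjəˈfeɡəjət]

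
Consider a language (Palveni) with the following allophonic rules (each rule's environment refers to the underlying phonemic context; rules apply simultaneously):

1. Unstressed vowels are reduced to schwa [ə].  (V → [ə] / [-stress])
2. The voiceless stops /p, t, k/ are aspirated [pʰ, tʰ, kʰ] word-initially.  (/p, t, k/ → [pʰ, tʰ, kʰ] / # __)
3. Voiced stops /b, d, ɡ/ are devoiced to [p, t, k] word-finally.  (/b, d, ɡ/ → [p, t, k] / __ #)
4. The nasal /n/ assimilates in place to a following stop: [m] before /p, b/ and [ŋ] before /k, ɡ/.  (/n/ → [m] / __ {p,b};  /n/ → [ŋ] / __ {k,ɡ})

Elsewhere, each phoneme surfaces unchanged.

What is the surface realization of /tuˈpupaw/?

[tʰəˈpupəw]

/t/ (word-initial): word-initially, so rule 2 applies → [tʰ].
/u/ (between /t/ and /p/) occurs in an unstressed syllable → [ə] by rule 1.
/p/ (between /u/ and /u/) is in the target of rule 2 but the environment (word-initially) is not met → [p].
/u/ — between /p/ and /p/; rule 1 does not apply here → [u].
/p/ (between /u/ and /a/) is in the target of rule 2 but the environment (word-initially) is not met → [p].
Rule 1 applies to /a/ (between /p/ and /w/: in an unstressed syllable) → [ə].
/w/ (word-final): no rule targets it → [w].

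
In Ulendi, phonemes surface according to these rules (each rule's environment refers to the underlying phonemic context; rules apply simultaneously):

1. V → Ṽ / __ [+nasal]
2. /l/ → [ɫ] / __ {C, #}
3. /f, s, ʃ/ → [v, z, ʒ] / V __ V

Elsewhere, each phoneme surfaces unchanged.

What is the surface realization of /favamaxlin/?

/f/ (word-initial) fails the environment for rule 3, so it stays [f].
/a/ — between /f/ and /v/; rule 1 does not apply here → [a].
/v/ (between /a/ and /a/) is unaffected → [v].
/a/ (between /v/ and /m/) occurs before a nasal consonant → [ã] by rule 1.
/m/ stays [m].
/a/ (between /m/ and /x/) is in the target of rule 1 but the environment (before a nasal consonant) is not met → [a].
/x/ — not in any rule's target class → [x].
/l/ (between /x/ and /i/) fails the environment for rule 2, so it stays [l].
Rule 1 applies to /i/ (between /l/ and /n/: before a nasal consonant) → [ĩ].
/n/ (word-final): no rule targets it → [n].

[favãmaxlĩn]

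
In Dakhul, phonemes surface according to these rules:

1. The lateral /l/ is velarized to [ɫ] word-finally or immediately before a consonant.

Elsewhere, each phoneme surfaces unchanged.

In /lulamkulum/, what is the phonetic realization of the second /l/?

[l]

/l/ (between /u/ and /a/): rule 1 targets it, but not word-finally or immediately before a consonant → unchanged [l].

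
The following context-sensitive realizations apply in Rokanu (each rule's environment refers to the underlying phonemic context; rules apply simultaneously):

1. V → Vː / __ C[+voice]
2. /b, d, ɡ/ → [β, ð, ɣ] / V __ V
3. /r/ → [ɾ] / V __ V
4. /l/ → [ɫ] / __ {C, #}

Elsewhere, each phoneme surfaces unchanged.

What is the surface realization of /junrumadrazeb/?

/j/ (word-initial): no rule targets it → [j].
/u/ meets the environment for rule 1 (before a voiced consonant) → [uː].
/n/ (between /u/ and /r/): no rule targets it → [n].
/r/ (between /n/ and /u/) fails the environment for rule 3, so it stays [r].
Rule 1 applies to /u/ (between /r/ and /m/: before a voiced consonant) → [uː].
/m/ stays [m].
/a/ meets the environment for rule 1 (before a voiced consonant) → [aː].
/d/ (between /a/ and /r/) fails the environment for rule 2, so it stays [d].
/r/ (between /d/ and /a/): rule 3 targets it, but not between two vowels → unchanged [r].
/a/ — between /r/ and /z/, before a voiced consonant — surfaces as [aː] (rule 1).
/z/ — not in any rule's target class → [z].
/e/ (between /z/ and /b/) occurs before a voiced consonant → [eː] by rule 1.
/b/ (word-final): rule 2 targets it, but not between two vowels → unchanged [b].

[juːnruːmaːdraːzeːb]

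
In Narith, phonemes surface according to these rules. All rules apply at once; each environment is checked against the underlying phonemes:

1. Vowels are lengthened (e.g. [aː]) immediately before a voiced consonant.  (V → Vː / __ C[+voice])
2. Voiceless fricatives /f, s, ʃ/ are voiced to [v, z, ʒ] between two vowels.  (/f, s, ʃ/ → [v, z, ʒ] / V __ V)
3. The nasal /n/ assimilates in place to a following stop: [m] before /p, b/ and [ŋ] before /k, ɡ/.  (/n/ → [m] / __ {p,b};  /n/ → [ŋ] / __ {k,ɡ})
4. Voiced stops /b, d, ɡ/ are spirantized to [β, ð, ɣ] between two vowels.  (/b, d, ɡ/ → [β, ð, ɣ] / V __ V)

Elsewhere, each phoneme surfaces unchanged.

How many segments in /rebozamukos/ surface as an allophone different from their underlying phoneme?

4

Segments that undergo a rule: /e/ → [eː] (rule 1); /b/ → [β] (rule 4); /o/ → [oː] (rule 1); /a/ → [aː] (rule 1).
All other segments surface unchanged.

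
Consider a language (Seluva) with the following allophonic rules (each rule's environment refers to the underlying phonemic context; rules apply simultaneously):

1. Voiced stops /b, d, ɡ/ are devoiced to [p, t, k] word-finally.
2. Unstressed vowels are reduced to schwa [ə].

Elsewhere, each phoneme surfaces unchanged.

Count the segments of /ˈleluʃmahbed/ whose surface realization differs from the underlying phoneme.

Segments that undergo a rule: /u/ → [ə] (rule 2); /a/ → [ə] (rule 2); /e/ → [ə] (rule 2); /d/ → [t] (rule 1).
All other segments surface unchanged.

4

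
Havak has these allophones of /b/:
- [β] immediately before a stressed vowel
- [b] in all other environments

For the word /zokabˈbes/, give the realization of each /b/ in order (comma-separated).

Occurrence 1 (position 5): no conditioning environment matches → elsewhere allophone [b].
Occurrence 2 (position 6): immediately before a stressed vowel → [β].

[b], [β]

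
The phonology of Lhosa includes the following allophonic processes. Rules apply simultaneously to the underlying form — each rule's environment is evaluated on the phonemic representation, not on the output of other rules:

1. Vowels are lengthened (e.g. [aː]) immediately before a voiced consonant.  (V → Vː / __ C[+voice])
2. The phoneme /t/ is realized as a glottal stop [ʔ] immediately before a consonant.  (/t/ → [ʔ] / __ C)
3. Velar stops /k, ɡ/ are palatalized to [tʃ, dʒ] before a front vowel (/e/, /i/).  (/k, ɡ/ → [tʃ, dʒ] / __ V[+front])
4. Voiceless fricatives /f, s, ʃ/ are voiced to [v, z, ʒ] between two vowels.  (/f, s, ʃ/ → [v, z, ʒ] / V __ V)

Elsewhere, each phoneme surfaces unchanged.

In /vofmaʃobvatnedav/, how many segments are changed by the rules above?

Segments that undergo a rule: /ʃ/ → [ʒ] (rule 4); /o/ → [oː] (rule 1); /t/ → [ʔ] (rule 2); /e/ → [eː] (rule 1); /a/ → [aː] (rule 1).
All other segments surface unchanged.

5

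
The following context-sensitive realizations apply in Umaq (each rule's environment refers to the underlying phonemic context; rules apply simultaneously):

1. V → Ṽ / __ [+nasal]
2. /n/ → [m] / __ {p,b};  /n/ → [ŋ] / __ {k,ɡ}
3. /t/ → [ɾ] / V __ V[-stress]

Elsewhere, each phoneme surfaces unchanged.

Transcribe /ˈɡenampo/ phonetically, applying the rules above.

/ɡ/ stays [ɡ].
/e/ meets the environment for rule 1 (before a nasal consonant) → [ẽ].
/n/ (between /e/ and /a/): rule 2 targets it, but not before a labial or velar stop → unchanged [n].
/a/ — between /n/ and /m/, before a nasal consonant — surfaces as [ã] (rule 1).
/m/ (between /a/ and /p/) is unaffected → [m].
/p/ — not in any rule's target class → [p].
/o/ (word-final): rule 1 targets it, but not before a nasal consonant → unchanged [o].

[ˈɡẽnãmpo]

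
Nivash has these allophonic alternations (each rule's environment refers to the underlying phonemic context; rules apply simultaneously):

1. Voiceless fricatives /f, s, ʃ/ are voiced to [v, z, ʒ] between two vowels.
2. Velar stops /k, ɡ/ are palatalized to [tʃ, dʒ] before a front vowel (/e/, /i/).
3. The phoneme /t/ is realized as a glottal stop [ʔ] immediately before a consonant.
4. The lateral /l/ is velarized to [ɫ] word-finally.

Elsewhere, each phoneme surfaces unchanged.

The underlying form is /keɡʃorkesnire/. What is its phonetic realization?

[tʃeɡʃortʃesnire]

/k/ meets the environment for rule 2 (before a front vowel) → [tʃ].
/e/ stays [e].
/ɡ/ (between /e/ and /ʃ/): rule 2 targets it, but not before a front vowel → unchanged [ɡ].
/ʃ/ (between /ɡ/ and /o/): rule 1 targets it, but not between two vowels → unchanged [ʃ].
/o/ stays [o].
/r/ (between /o/ and /k/): no rule targets it → [r].
Rule 2 applies to /k/ (between /r/ and /e/: before a front vowel) → [tʃ].
/e/ stays [e].
/s/ — between /e/ and /n/; rule 1 does not apply here → [s].
/n/ — not in any rule's target class → [n].
/i/ — not in any rule's target class → [i].
/r/ (between /i/ and /e/): no rule targets it → [r].
/e/ (word-final) is unaffected → [e].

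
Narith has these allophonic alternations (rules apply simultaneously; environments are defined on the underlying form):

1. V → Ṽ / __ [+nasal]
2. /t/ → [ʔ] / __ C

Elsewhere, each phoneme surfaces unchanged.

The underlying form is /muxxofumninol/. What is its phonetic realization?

[muxxofũmnĩnol]

/m/ — not in any rule's target class → [m].
/u/ — between /m/ and /x/; rule 1 does not apply here → [u].
/x/ stays [x].
/x/ stays [x].
/o/ (between /x/ and /f/): rule 1 targets it, but not before a nasal consonant → unchanged [o].
/f/ (between /o/ and /u/): no rule targets it → [f].
/u/ — between /f/ and /m/, before a nasal consonant — surfaces as [ũ] (rule 1).
/m/ stays [m].
/n/ (between /m/ and /i/) is unaffected → [n].
Rule 1 applies to /i/ (between /n/ and /n/: before a nasal consonant) → [ĩ].
/n/ — not in any rule's target class → [n].
/o/ — between /n/ and /l/; rule 1 does not apply here → [o].
/l/ (word-final) is unaffected → [l].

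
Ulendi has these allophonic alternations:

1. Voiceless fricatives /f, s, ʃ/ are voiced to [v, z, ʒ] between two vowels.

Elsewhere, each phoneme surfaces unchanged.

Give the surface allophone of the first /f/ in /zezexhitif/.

[f]

/f/ (word-final) is in the target of rule 1 but the environment (between two vowels) is not met → [f].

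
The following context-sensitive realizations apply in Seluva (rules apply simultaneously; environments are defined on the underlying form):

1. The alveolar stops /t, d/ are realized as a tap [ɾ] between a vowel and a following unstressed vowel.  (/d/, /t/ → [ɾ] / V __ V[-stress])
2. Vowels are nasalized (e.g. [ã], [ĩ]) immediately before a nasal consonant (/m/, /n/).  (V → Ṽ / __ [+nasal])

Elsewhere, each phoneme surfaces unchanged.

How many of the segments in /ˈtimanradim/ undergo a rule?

Segments that undergo a rule: /i/ → [ĩ] (rule 2); /a/ → [ã] (rule 2); /d/ → [ɾ] (rule 1); /i/ → [ĩ] (rule 2).
All other segments surface unchanged.

4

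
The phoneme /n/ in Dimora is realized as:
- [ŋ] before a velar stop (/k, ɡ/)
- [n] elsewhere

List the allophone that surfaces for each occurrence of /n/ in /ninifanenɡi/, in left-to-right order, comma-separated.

[n], [n], [n], [ŋ]

Occurrence 1 (position 1): no conditioning environment matches → elsewhere allophone [n].
Occurrence 2 (position 3): no conditioning environment matches → elsewhere allophone [n].
Occurrence 3 (position 7): no conditioning environment matches → elsewhere allophone [n].
Occurrence 4 (position 9): before a velar stop → [ŋ].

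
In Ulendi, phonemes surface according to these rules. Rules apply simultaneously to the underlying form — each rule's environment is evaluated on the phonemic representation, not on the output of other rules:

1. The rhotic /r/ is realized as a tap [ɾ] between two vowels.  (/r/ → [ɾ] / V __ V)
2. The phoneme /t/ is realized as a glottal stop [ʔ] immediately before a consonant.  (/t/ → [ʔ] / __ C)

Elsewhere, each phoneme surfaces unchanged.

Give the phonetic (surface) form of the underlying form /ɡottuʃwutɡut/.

/ɡ/ (word-initial) is unaffected → [ɡ].
/o/ stays [o].
/t/ — between /o/ and /t/, immediately before a consonant — surfaces as [ʔ] (rule 2).
/t/ (between /t/ and /u/) fails the environment for rule 2, so it stays [t].
/u/ — not in any rule's target class → [u].
/ʃ/ (between /u/ and /w/): no rule targets it → [ʃ].
/w/ — not in any rule's target class → [w].
/u/ (between /w/ and /t/): no rule targets it → [u].
Rule 2 applies to /t/ (between /u/ and /ɡ/: immediately before a consonant) → [ʔ].
/ɡ/ — not in any rule's target class → [ɡ].
/u/ stays [u].
/t/ (word-final): rule 2 targets it, but not immediately before a consonant → unchanged [t].

[ɡoʔtuʃwuʔɡut]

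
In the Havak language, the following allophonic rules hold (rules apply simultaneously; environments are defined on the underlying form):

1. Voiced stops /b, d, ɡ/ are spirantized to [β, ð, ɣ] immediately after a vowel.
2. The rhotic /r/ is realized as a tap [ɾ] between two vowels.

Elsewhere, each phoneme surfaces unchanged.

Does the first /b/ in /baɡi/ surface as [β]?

No

/b/ — word-initial; rule 1 does not apply here → [b].
The actual realization is [b], not [β].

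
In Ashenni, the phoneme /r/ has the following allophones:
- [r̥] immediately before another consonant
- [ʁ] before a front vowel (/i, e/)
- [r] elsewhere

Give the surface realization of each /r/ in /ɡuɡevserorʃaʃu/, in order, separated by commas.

Occurrence 1 (position 8): no conditioning environment matches → elsewhere allophone [r].
Occurrence 2 (position 10): immediately before another consonant → [r̥].

[r], [r̥]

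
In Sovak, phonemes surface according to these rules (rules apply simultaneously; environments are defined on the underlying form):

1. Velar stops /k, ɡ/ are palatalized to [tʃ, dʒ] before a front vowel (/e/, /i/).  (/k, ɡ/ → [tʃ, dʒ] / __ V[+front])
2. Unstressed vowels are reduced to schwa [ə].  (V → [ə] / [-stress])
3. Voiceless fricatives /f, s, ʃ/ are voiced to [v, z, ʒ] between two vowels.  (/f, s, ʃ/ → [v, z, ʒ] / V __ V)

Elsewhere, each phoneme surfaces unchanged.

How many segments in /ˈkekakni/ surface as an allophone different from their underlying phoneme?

Segments that undergo a rule: /k/ → [tʃ] (rule 1); /a/ → [ə] (rule 2); /i/ → [ə] (rule 2).
All other segments surface unchanged.

3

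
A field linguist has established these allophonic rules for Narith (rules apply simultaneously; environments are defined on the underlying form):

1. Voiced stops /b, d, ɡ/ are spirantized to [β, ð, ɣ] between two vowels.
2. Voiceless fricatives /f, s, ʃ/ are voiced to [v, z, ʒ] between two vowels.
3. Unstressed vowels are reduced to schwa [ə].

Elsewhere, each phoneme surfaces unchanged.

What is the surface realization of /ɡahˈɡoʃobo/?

/ɡ/ (word-initial) fails the environment for rule 1, so it stays [ɡ].
Rule 3 applies to /a/ (between /ɡ/ and /h/: in an unstressed syllable) → [ə].
/h/ — not in any rule's target class → [h].
/ɡ/ (between /h/ and /o/) is in the target of rule 1 but the environment (between two vowels) is not met → [ɡ].
/o/ — between /ɡ/ and /ʃ/; rule 3 does not apply here → [o].
/ʃ/ meets the environment for rule 2 (between two vowels) → [ʒ].
/o/ — between /ʃ/ and /b/, in an unstressed syllable — surfaces as [ə] (rule 3).
/b/ (between /o/ and /o/): between two vowels, so rule 1 applies → [β].
Rule 3 applies to /o/ (word-final: in an unstressed syllable) → [ə].

[ɡəhˈɡoʒəβə]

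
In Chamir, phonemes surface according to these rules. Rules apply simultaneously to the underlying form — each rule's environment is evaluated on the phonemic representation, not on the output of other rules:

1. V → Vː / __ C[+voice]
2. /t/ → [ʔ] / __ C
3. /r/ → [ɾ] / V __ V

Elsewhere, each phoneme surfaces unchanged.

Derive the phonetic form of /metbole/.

[meʔboːle]

/m/ stays [m].
/e/ (between /m/ and /t/) fails the environment for rule 1, so it stays [e].
/t/ — between /e/ and /b/, immediately before a consonant — surfaces as [ʔ] (rule 2).
/b/ (between /t/ and /o/) is unaffected → [b].
/o/ (between /b/ and /l/): before a voiced consonant, so rule 1 applies → [oː].
/l/ — not in any rule's target class → [l].
/e/ (word-final) is in the target of rule 1 but the environment (before a voiced consonant) is not met → [e].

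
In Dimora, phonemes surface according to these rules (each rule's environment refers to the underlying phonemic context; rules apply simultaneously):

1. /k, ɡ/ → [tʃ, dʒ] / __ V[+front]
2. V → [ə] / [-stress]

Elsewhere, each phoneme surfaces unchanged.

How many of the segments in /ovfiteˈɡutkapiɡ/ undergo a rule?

Segments that undergo a rule: /o/ → [ə] (rule 2); /i/ → [ə] (rule 2); /e/ → [ə] (rule 2); /a/ → [ə] (rule 2); /i/ → [ə] (rule 2).
All other segments surface unchanged.

5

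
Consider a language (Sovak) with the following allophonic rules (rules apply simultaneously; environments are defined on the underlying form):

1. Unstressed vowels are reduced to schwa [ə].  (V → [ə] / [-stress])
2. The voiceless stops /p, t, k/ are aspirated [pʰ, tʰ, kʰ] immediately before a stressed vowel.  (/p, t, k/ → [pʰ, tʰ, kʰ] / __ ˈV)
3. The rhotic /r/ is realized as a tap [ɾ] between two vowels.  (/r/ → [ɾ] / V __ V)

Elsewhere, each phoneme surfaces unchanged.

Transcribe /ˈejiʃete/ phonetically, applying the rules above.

[ˈejəʃətə]

/e/ (word-initial) is in the target of rule 1 but the environment (in an unstressed syllable) is not met → [e].
Rule 1 applies to /i/ (between /j/ and /ʃ/: in an unstressed syllable) → [ə].
/e/ (between /ʃ/ and /t/): in an unstressed syllable, so rule 1 applies → [ə].
/t/ (between /e/ and /e/) is in the target of rule 2 but the environment (immediately before a stressed vowel) is not met → [t].
/e/ meets the environment for rule 1 (in an unstressed syllable) → [ə].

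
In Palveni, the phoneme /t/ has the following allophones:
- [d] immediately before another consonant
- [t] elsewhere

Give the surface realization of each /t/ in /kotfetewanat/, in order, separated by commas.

Occurrence 1 (position 3): immediately before another consonant → [d].
Occurrence 2 (position 6): no conditioning environment matches → elsewhere allophone [t].
Occurrence 3 (position 12): no conditioning environment matches → elsewhere allophone [t].

[d], [t], [t]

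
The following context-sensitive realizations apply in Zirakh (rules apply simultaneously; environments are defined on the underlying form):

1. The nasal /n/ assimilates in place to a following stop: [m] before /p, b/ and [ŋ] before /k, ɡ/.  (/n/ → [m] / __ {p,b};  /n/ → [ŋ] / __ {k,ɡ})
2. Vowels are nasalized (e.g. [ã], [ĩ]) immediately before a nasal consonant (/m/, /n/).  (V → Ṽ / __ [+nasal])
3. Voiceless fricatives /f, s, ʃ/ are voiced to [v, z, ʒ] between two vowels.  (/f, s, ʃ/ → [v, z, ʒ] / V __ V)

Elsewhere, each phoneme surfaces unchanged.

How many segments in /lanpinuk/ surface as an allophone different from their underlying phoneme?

3

Segments that undergo a rule: /a/ → [ã] (rule 2); /n/ → [m] (rule 1); /i/ → [ĩ] (rule 2).
All other segments surface unchanged.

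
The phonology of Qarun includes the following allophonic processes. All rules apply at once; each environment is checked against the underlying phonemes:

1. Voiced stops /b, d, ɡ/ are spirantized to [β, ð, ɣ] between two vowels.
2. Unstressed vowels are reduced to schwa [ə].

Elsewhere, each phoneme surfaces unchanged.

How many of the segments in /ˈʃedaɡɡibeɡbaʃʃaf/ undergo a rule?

7

Segments that undergo a rule: /d/ → [ð] (rule 1); /a/ → [ə] (rule 2); /i/ → [ə] (rule 2); /b/ → [β] (rule 1); /e/ → [ə] (rule 2); /a/ → [ə] (rule 2); /a/ → [ə] (rule 2).
All other segments surface unchanged.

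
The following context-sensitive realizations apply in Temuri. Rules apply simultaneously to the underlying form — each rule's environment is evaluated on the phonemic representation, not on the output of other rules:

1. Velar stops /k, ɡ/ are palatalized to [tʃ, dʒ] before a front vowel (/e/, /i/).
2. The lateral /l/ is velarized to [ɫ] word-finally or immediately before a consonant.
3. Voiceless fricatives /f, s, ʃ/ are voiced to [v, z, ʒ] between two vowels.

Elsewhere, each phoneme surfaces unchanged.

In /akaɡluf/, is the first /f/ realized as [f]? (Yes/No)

/f/ (word-final) is in the target of rule 3 but the environment (between two vowels) is not met → [f].
The actual realization is [f], which matches [f].

Yes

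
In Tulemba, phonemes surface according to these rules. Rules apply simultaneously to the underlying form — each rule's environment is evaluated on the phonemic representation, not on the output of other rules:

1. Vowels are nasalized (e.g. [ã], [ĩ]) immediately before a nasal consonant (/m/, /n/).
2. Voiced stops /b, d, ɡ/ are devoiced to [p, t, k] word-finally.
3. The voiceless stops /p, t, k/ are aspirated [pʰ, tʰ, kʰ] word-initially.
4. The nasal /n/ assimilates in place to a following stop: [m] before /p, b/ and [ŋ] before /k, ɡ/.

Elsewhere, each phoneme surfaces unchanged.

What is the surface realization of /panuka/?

[pʰãnuka]

/p/ — word-initial, word-initially — surfaces as [pʰ] (rule 3).
/a/ (between /p/ and /n/): before a nasal consonant, so rule 1 applies → [ã].
/n/ (between /a/ and /u/) fails the environment for rule 4, so it stays [n].
/u/ (between /n/ and /k/) is in the target of rule 1 but the environment (before a nasal consonant) is not met → [u].
/k/ — between /u/ and /a/; rule 3 does not apply here → [k].
/a/ (word-final) fails the environment for rule 1, so it stays [a].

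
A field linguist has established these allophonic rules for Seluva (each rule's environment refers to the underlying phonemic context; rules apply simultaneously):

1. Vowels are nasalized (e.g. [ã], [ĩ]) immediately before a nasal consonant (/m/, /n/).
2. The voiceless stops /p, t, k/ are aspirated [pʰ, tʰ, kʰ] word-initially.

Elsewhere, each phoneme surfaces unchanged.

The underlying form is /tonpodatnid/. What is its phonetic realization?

[tʰõnpodatnid]

Rule 2 applies to /t/ (word-initial: word-initially) → [tʰ].
/o/ — between /t/ and /n/, before a nasal consonant — surfaces as [õ] (rule 1).
/n/ stays [n].
/p/ (between /n/ and /o/) is in the target of rule 2 but the environment (word-initially) is not met → [p].
/o/ — between /p/ and /d/; rule 1 does not apply here → [o].
/d/ — not in any rule's target class → [d].
/a/ (between /d/ and /t/): rule 1 targets it, but not before a nasal consonant → unchanged [a].
/t/ (between /a/ and /n/): rule 2 targets it, but not word-initially → unchanged [t].
/n/ (between /t/ and /i/): no rule targets it → [n].
/i/ (between /n/ and /d/) is in the target of rule 1 but the environment (before a nasal consonant) is not met → [i].
/d/ stays [d].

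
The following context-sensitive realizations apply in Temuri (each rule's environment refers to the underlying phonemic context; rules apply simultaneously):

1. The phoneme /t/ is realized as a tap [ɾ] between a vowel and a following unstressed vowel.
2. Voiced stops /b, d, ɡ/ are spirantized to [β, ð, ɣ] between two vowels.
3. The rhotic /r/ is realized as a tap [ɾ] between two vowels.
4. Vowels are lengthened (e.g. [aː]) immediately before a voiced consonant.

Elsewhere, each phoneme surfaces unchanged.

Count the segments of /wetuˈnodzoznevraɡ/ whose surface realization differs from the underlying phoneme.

Segments that undergo a rule: /t/ → [ɾ] (rule 1); /u/ → [uː] (rule 4); /o/ → [oː] (rule 4); /o/ → [oː] (rule 4); /e/ → [eː] (rule 4); /a/ → [aː] (rule 4).
All other segments surface unchanged.

6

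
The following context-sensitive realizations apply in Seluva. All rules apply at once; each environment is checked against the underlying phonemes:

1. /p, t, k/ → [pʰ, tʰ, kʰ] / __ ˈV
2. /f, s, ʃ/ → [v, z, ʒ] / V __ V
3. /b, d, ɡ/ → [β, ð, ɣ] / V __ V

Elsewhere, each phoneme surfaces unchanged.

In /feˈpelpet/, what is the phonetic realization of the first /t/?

[t]

/t/ (word-final) is in the target of rule 1 but the environment (immediately before a stressed vowel) is not met → [t].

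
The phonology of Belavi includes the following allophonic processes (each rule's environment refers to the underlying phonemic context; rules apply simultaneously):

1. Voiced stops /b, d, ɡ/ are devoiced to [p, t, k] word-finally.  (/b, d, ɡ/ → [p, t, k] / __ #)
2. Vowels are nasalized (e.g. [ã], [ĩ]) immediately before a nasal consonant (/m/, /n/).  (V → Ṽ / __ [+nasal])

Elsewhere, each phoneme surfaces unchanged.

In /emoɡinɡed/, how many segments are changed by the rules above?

3

Segments that undergo a rule: /e/ → [ẽ] (rule 2); /i/ → [ĩ] (rule 2); /d/ → [t] (rule 1).
All other segments surface unchanged.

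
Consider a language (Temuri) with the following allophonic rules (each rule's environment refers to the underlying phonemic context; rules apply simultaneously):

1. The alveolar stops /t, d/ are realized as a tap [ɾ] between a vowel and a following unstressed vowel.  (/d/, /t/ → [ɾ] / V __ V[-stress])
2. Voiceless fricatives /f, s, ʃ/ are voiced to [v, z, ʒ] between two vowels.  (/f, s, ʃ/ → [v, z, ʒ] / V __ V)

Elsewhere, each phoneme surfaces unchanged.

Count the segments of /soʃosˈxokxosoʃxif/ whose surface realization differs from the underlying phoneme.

Segments that undergo a rule: /ʃ/ → [ʒ] (rule 2); /s/ → [z] (rule 2).
All other segments surface unchanged.

2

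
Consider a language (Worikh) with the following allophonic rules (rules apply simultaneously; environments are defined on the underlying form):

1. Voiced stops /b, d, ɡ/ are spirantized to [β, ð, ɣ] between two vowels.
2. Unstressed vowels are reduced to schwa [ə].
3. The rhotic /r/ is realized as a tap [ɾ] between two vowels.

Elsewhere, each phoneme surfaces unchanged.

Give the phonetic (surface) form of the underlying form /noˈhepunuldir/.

[nəˈhepənəldər]

/n/ (word-initial): no rule targets it → [n].
/o/ — between /n/ and /h/, in an unstressed syllable — surfaces as [ə] (rule 2).
/h/ stays [h].
/e/ (between /h/ and /p/) is in the target of rule 2 but the environment (in an unstressed syllable) is not met → [e].
/p/ (between /e/ and /u/): no rule targets it → [p].
/u/ meets the environment for rule 2 (in an unstressed syllable) → [ə].
/n/ (between /u/ and /u/) is unaffected → [n].
/u/ — between /n/ and /l/, in an unstressed syllable — surfaces as [ə] (rule 2).
/l/ — not in any rule's target class → [l].
/d/ (between /l/ and /i/) fails the environment for rule 1, so it stays [d].
/i/ (between /d/ and /r/): in an unstressed syllable, so rule 2 applies → [ə].
/r/ (word-final) is in the target of rule 3 but the environment (between two vowels) is not met → [r].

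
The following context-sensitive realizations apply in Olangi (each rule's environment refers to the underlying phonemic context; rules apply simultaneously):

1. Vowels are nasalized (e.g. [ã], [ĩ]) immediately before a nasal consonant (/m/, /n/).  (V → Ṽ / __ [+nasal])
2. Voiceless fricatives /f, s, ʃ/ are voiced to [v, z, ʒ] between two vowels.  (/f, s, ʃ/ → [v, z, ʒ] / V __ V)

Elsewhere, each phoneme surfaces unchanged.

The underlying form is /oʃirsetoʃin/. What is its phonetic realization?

[oʒirsetoʒĩn]

/o/ — word-initial; rule 1 does not apply here → [o].
Rule 2 applies to /ʃ/ (between /o/ and /i/: between two vowels) → [ʒ].
/i/ (between /ʃ/ and /r/): rule 1 targets it, but not before a nasal consonant → unchanged [i].
/r/ (between /i/ and /s/): no rule targets it → [r].
/s/ (between /r/ and /e/): rule 2 targets it, but not between two vowels → unchanged [s].
/e/ (between /s/ and /t/) fails the environment for rule 1, so it stays [e].
/t/ (between /e/ and /o/): no rule targets it → [t].
/o/ (between /t/ and /ʃ/): rule 1 targets it, but not before a nasal consonant → unchanged [o].
/ʃ/ (between /o/ and /i/) occurs between two vowels → [ʒ] by rule 2.
/i/ (between /ʃ/ and /n/) occurs before a nasal consonant → [ĩ] by rule 1.
/n/ (word-final) is unaffected → [n].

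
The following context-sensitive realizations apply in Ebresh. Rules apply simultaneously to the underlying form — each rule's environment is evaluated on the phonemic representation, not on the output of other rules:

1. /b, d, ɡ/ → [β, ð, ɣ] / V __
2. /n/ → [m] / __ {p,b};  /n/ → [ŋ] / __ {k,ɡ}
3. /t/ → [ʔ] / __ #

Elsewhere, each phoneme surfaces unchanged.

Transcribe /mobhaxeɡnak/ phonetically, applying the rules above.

[moβhaxeɣnak]

/m/ — not in any rule's target class → [m].
/o/ (between /m/ and /b/): no rule targets it → [o].
/b/ meets the environment for rule 1 (immediately after a vowel) → [β].
/h/ stays [h].
/a/ stays [a].
/x/ (between /a/ and /e/): no rule targets it → [x].
/e/ (between /x/ and /ɡ/): no rule targets it → [e].
Rule 1 applies to /ɡ/ (between /e/ and /n/: immediately after a vowel) → [ɣ].
/n/ (between /ɡ/ and /a/): rule 2 targets it, but not before a labial or velar stop → unchanged [n].
/a/ — not in any rule's target class → [a].
/k/ (word-final) is unaffected → [k].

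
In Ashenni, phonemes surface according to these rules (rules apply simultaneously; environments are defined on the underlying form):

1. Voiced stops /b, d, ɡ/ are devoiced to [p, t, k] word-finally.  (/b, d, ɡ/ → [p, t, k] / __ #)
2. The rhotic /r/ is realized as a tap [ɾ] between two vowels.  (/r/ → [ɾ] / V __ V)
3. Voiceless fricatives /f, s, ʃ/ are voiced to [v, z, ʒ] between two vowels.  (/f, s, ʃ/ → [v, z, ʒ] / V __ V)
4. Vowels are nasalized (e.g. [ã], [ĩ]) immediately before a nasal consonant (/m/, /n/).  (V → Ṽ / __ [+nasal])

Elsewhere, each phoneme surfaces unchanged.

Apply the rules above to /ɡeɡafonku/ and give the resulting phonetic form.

[ɡeɡavõnku]

/ɡ/ (word-initial) is in the target of rule 1 but the environment (word-finally) is not met → [ɡ].
/e/ (between /ɡ/ and /ɡ/) fails the environment for rule 4, so it stays [e].
/ɡ/ (between /e/ and /a/) is in the target of rule 1 but the environment (word-finally) is not met → [ɡ].
/a/ (between /ɡ/ and /f/) is in the target of rule 4 but the environment (before a nasal consonant) is not met → [a].
Rule 3 applies to /f/ (between /a/ and /o/: between two vowels) → [v].
Rule 4 applies to /o/ (between /f/ and /n/: before a nasal consonant) → [õ].
/u/ (word-final) fails the environment for rule 4, so it stays [u].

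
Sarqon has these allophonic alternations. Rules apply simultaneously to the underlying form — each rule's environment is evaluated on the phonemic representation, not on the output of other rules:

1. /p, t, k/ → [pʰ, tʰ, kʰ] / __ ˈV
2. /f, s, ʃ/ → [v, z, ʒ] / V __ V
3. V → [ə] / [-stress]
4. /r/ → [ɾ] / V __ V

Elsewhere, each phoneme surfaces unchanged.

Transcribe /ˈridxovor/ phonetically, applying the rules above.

[ˈridxəvər]

/r/ (word-initial) fails the environment for rule 4, so it stays [r].
/i/ — between /r/ and /d/; rule 3 does not apply here → [i].
/d/ — not in any rule's target class → [d].
/x/ (between /d/ and /o/) is unaffected → [x].
/o/ (between /x/ and /v/) occurs in an unstressed syllable → [ə] by rule 3.
/v/ stays [v].
Rule 3 applies to /o/ (between /v/ and /r/: in an unstressed syllable) → [ə].
/r/ (word-final) is in the target of rule 4 but the environment (between two vowels) is not met → [r].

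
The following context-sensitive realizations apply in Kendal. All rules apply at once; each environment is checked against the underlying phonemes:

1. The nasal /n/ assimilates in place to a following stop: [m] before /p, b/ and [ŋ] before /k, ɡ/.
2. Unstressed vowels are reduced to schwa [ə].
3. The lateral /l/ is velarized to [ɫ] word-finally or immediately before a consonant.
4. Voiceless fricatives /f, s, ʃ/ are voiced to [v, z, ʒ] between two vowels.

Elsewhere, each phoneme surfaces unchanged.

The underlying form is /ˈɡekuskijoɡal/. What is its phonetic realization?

[ˈɡekəskəjəɡəɫ]

/ɡ/ (word-initial): no rule targets it → [ɡ].
/e/ — between /ɡ/ and /k/; rule 2 does not apply here → [e].
/k/ stays [k].
Rule 2 applies to /u/ (between /k/ and /s/: in an unstressed syllable) → [ə].
/s/ (between /u/ and /k/) fails the environment for rule 4, so it stays [s].
/k/ (between /s/ and /i/) is unaffected → [k].
Rule 2 applies to /i/ (between /k/ and /j/: in an unstressed syllable) → [ə].
/j/ stays [j].
/o/ (between /j/ and /ɡ/) occurs in an unstressed syllable → [ə] by rule 2.
/ɡ/ (between /o/ and /a/) is unaffected → [ɡ].
/a/ (between /ɡ/ and /l/): in an unstressed syllable, so rule 2 applies → [ə].
Rule 3 applies to /l/ (word-final: word-finally or immediately before a consonant) → [ɫ].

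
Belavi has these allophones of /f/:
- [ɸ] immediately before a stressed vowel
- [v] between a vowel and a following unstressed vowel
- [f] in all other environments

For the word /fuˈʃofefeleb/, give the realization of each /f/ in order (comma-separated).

[f], [v], [v]

Occurrence 1 (position 1): no conditioning environment matches → elsewhere allophone [f].
Occurrence 2 (position 5): between a vowel and a following unstressed vowel → [v].
Occurrence 3 (position 7): between a vowel and a following unstressed vowel → [v].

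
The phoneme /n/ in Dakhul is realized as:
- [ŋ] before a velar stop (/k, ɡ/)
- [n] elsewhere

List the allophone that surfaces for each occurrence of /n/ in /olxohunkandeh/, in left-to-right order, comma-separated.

Occurrence 1 (position 7): before a velar stop → [ŋ].
Occurrence 2 (position 10): no conditioning environment matches → elsewhere allophone [n].

[ŋ], [n]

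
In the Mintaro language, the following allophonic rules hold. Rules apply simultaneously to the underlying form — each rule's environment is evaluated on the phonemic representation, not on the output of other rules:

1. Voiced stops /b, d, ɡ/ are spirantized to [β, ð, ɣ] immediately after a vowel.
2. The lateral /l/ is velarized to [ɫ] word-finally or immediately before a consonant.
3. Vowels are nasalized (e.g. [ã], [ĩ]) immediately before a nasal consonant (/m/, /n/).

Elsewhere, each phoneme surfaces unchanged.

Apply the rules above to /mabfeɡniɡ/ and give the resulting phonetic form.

[maβfeɣniɣ]

/m/ (word-initial): no rule targets it → [m].
/a/ — between /m/ and /b/; rule 3 does not apply here → [a].
/b/ — between /a/ and /f/, immediately after a vowel — surfaces as [β] (rule 1).
/f/ — not in any rule's target class → [f].
/e/ (between /f/ and /ɡ/) fails the environment for rule 3, so it stays [e].
Rule 1 applies to /ɡ/ (between /e/ and /n/: immediately after a vowel) → [ɣ].
/n/ (between /ɡ/ and /i/) is unaffected → [n].
/i/ (between /n/ and /ɡ/) is in the target of rule 3 but the environment (before a nasal consonant) is not met → [i].
/ɡ/ — word-final, immediately after a vowel — surfaces as [ɣ] (rule 1).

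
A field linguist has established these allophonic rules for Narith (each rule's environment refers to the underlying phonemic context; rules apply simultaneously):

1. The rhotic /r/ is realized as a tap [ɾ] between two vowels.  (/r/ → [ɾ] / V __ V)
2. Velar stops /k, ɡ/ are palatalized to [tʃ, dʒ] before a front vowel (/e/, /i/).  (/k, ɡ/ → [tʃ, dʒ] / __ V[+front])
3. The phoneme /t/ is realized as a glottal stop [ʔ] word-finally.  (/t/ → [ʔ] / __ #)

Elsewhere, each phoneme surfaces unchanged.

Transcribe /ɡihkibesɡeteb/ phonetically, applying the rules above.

[dʒihtʃibesdʒeteb]

/ɡ/ — word-initial, before a front vowel — surfaces as [dʒ] (rule 2).
/i/ — not in any rule's target class → [i].
/h/ — not in any rule's target class → [h].
/k/ — between /h/ and /i/, before a front vowel — surfaces as [tʃ] (rule 2).
/i/ (between /k/ and /b/) is unaffected → [i].
/b/ — not in any rule's target class → [b].
/e/ (between /b/ and /s/): no rule targets it → [e].
/s/ stays [s].
Rule 2 applies to /ɡ/ (between /s/ and /e/: before a front vowel) → [dʒ].
/e/ stays [e].
/t/ (between /e/ and /e/) fails the environment for rule 3, so it stays [t].
/e/ (between /t/ and /b/): no rule targets it → [e].
/b/ (word-final): no rule targets it → [b].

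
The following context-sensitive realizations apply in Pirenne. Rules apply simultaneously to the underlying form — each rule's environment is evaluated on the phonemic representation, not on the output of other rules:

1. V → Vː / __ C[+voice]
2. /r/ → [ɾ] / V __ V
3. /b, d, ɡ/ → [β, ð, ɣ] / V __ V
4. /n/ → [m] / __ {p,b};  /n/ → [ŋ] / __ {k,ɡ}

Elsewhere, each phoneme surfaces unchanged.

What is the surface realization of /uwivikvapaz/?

[uːwiːvikvapaːz]

/u/ (word-initial): before a voiced consonant, so rule 1 applies → [uː].
/w/ stays [w].
/i/ — between /w/ and /v/, before a voiced consonant — surfaces as [iː] (rule 1).
/v/ (between /i/ and /i/) is unaffected → [v].
/i/ (between /v/ and /k/) is in the target of rule 1 but the environment (before a voiced consonant) is not met → [i].
/k/ (between /i/ and /v/) is unaffected → [k].
/v/ (between /k/ and /a/) is unaffected → [v].
/a/ (between /v/ and /p/) is in the target of rule 1 but the environment (before a voiced consonant) is not met → [a].
/p/ — not in any rule's target class → [p].
/a/ — between /p/ and /z/, before a voiced consonant — surfaces as [aː] (rule 1).
/z/ stays [z].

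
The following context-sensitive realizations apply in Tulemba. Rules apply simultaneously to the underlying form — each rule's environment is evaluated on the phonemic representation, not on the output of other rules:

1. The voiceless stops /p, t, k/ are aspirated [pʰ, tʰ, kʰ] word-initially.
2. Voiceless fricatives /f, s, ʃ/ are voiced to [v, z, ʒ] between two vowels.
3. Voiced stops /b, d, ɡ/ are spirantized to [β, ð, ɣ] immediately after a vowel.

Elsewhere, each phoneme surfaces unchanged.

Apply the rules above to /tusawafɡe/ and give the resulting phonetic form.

/t/ (word-initial) occurs word-initially → [tʰ] by rule 1.
/u/ (between /t/ and /s/) is unaffected → [u].
/s/ (between /u/ and /a/): between two vowels, so rule 2 applies → [z].
/a/ (between /s/ and /w/) is unaffected → [a].
/w/ (between /a/ and /a/) is unaffected → [w].
/a/ stays [a].
/f/ (between /a/ and /ɡ/) is in the target of rule 2 but the environment (between two vowels) is not met → [f].
/ɡ/ (between /f/ and /e/) fails the environment for rule 3, so it stays [ɡ].
/e/ (word-final) is unaffected → [e].

[tʰuzawafɡe]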